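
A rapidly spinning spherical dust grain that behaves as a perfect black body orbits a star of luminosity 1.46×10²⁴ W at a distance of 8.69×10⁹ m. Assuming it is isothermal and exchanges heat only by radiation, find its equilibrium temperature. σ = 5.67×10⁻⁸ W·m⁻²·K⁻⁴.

T ≈ 287 K

First find the stellar flux at distance d: S = L/(4πd²) = 1.46×10²⁴/(4π·(8.69×10⁹)²) = 1539 W/m².
For an isothermal sphere, absorbed (1−a)S·πr² = emitted σ·4πr²·T⁴, so T⁴ = (1−a)S/(4σ).
T⁴ = 1.00·1539/(4·5.67×10⁻⁸) = 6.784×10⁹ K⁴.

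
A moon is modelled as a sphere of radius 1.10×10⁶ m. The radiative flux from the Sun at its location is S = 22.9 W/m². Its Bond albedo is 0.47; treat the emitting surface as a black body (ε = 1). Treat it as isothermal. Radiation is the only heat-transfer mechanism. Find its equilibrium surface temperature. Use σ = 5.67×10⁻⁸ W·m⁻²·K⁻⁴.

T ≈ 85.5 K

At equilibrium, absorbed power = emitted power.
Absorbing cross-section = πr² = 3.801×10¹² m²; emitting surface = 4πr² = 1.521×10¹³ m² (ratio 4).
(1−a)S·A_cross = εσ·A_surf·T⁴  ⇒  T⁴ = (1−a)S/(4σ).
T⁴ = 0.530·22.9/(4·5.67×10⁻⁸) = 5.351×10⁷ K⁴.
T = (5.351×10⁷)^(1/4).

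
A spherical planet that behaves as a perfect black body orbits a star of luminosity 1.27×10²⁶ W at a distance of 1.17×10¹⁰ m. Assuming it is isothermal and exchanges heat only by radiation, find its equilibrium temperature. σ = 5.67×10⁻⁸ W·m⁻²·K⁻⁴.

T ≈ 755 K

First find the stellar flux at distance d: S = L/(4πd²) = 1.27×10²⁶/(4π·(1.17×10¹⁰)²) = 73830 W/m².
For an isothermal sphere, absorbed (1−a)S·πr² = emitted σ·4πr²·T⁴, so T⁴ = (1−a)S/(4σ).
T⁴ = 1.00·73830/(4·5.67×10⁻⁸) = 3.255×10¹¹ K⁴.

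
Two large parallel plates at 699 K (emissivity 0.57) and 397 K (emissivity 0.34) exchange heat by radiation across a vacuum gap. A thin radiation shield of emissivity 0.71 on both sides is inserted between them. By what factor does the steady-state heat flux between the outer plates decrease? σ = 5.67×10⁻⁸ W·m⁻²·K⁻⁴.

factor ≈ 1.49

Without shield: q₀ = σΔ(T⁴)/(1/ε₁+1/ε₂−1) with denominator 3.696.
With shield the two gaps are in series; the resistances add: (1/ε₁+1/ε_s−1)+(1/ε_s+1/ε₂−1) = 2.163+3.350 = 5.512.
Heat-flux ratio q₀/q = 5.512/3.696.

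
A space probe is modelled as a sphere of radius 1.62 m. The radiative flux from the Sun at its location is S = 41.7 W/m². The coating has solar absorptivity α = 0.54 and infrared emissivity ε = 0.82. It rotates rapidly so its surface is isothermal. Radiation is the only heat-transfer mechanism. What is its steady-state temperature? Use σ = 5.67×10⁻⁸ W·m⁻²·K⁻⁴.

At equilibrium, absorbed power = emitted power.
Absorbing cross-section = πr² = 8.245 m²; emitting surface = 4πr² = 32.98 m² (ratio 4).
αS·A_cross = εσ·A_surf·T⁴  ⇒  T⁴ = αS/(ε·4σ).
T⁴ = 0.540·41.7/(0.82·4·5.67×10⁻⁸) = 1.211×10⁸ K⁴.
T = (1.211×10⁸)^(1/4).

T ≈ 105 K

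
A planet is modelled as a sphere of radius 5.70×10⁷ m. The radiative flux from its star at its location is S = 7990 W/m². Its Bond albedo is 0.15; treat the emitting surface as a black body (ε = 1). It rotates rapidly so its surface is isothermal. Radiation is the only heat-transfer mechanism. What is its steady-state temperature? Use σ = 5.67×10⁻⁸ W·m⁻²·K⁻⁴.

At equilibrium, absorbed power = emitted power.
Absorbing cross-section = πr² = 1.021×10¹⁶ m²; emitting surface = 4πr² = 4.083×10¹⁶ m² (ratio 4).
(1−a)S·A_cross = εσ·A_surf·T⁴  ⇒  T⁴ = (1−a)S/(4σ).
T⁴ = 0.850·7990/(4·5.67×10⁻⁸) = 2.994×10¹⁰ K⁴.
T = (2.994×10¹⁰)^(1/4).

T ≈ 416 K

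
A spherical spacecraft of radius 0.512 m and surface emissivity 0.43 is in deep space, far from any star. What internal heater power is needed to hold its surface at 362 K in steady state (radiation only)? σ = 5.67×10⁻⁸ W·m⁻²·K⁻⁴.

P ≈ 1380 W

P = εσ·4πr²·T⁴.
4πr² = 3.294 m²; T⁴ = 1.717×10¹⁰ K⁴.
P = 0.43·5.67×10⁻⁸·3.294·1.717×10¹⁰.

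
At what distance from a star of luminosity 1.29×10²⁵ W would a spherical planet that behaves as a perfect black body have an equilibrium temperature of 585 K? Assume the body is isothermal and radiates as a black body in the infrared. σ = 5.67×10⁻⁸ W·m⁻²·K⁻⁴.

d ≈ 6.22×10⁹ m

For an isothermal black-emitting sphere, (1−a)S·πr² = σ·4πr²·T⁴ ⇒ S = 4σT⁴/(1−a).
S = 4·5.67×10⁻⁸·(585)⁴/1.00 = 26560 W/m².
Flux falls as S = L/(4πd²), so d = √(L/(4πS)) = √(1.29×10²⁵/(4π·26560)).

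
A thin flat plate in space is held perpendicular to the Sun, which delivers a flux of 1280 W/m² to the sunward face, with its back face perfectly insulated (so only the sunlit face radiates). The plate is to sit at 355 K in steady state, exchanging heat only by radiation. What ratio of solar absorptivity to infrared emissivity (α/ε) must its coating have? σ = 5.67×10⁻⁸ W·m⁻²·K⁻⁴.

Balance: αS·A = εσ·1A·T⁴ ⇒ α/ε = σT⁴/S.
α/ε = 5.67×10⁻⁸·(355)⁴/1280 = 5.67×10⁻⁸·1.588×10¹⁰/1280.

α/ε ≈ 0.704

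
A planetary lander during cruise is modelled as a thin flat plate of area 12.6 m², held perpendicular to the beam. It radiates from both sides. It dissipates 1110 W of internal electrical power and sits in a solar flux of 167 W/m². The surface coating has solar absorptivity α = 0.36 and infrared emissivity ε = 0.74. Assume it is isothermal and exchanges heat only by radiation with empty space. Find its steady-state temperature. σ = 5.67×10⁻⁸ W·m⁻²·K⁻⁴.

T ≈ 205 K

At steady state, absorbed solar power + internal power = radiated power.
Absorbed: α·S·A_cross = 0.36·167·12.60 = 757.5 W (cross-section A).
Total input = 757.5 + 1110 = 1868 W.
Radiated: εσ·A_surf·T⁴ with A_surf = 2A = 25.20 m².
T⁴ = 1868/(0.74·5.67×10⁻⁸·25.20) = 1.766×10⁹ K⁴.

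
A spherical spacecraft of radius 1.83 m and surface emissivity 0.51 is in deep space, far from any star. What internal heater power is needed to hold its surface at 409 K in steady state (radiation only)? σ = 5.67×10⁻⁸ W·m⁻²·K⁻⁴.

P = εσ·4πr²·T⁴.
4πr² = 42.08 m²; T⁴ = 2.798×10¹⁰ K⁴.
P = 0.51·5.67×10⁻⁸·42.08·2.798×10¹⁰.

P ≈ 34100 W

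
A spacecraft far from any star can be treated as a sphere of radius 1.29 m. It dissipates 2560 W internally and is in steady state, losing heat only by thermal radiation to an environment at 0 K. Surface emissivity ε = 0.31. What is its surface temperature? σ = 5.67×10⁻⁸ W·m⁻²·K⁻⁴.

T ≈ 289 K

Steady state: internal power = radiated power, P = εσA T⁴.
Radiating area A = 4πr² = 20.91 m².
T⁴ = P/(εσA) = 2560/(0.31·5.67×10⁻⁸·20.91) = 6.965×10⁹ K⁴.
T = (6.965×10⁹)^(1/4).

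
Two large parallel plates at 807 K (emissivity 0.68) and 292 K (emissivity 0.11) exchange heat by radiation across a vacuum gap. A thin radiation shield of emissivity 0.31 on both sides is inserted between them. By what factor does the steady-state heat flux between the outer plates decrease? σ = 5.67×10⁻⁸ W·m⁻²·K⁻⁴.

factor ≈ 1.57

Without shield: q₀ = σΔ(T⁴)/(1/ε₁+1/ε₂−1) with denominator 9.561.
With shield the two gaps are in series; the resistances add: (1/ε₁+1/ε_s−1)+(1/ε_s+1/ε₂−1) = 3.696+11.32 = 15.01.
Heat-flux ratio q₀/q = 15.01/9.561.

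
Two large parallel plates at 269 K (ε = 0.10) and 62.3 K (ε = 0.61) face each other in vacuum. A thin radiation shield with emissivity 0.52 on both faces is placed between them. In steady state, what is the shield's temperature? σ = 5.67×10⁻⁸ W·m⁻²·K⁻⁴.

T_s ≈ 178 K

In steady state the net flux on the hot side equals that on the cold side.
σ(T₁⁴−T_s⁴)/D₁ = σ(T_s⁴−T₂⁴)/D₂, with D₁ = 1/ε₁+1/ε_s−1 = 10.92, D₂ = 1/ε_s+1/ε₂−1 = 2.562.
Solve for T_s⁴: T_s⁴ = (D₂·T₁⁴ + D₁·T₂⁴)/(D₁+D₂) = 1.007×10⁹ K⁴.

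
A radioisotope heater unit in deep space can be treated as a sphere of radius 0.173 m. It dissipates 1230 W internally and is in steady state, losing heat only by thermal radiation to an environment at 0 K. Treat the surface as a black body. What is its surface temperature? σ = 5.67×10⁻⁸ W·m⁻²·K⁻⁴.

T ≈ 490 K

Steady state: internal power = radiated power, P = εσA T⁴.
Radiating area A = 4πr² = 0.3761 m².
T⁴ = P/(εσA) = 1230/(1.0·5.67×10⁻⁸·0.3761) = 5.768×10¹⁰ K⁴.
T = (5.768×10¹⁰)^(1/4).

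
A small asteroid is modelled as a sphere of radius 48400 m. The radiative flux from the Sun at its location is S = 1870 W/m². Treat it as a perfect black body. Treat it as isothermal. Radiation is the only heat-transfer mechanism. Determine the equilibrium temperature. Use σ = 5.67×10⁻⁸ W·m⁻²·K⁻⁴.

At equilibrium, absorbed power = emitted power.
Absorbing cross-section = πr² = 7.359×10⁹ m²; emitting surface = 4πr² = 2.944×10¹⁰ m² (ratio 4).
S·A_cross = εσ·A_surf·T⁴  ⇒  T⁴ = S/(4σ).
T⁴ = 1.00·1870/(4·5.67×10⁻⁸) = 8.245×10⁹ K⁴.
T = (8.245×10⁹)^(1/4).

T ≈ 301 K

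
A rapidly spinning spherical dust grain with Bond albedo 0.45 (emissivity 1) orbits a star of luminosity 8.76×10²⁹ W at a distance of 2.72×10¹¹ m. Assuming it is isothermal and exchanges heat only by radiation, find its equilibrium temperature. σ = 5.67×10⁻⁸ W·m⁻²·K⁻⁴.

T ≈ 1230 K

First find the stellar flux at distance d: S = L/(4πd²) = 8.76×10²⁹/(4π·(2.72×10¹¹)²) = 9.422×10⁵ W/m².
For an isothermal sphere, absorbed (1−a)S·πr² = emitted σ·4πr²·T⁴, so T⁴ = (1−a)S/(4σ).
T⁴ = 0.550·9.422×10⁵/(4·5.67×10⁻⁸) = 2.285×10¹² K⁴.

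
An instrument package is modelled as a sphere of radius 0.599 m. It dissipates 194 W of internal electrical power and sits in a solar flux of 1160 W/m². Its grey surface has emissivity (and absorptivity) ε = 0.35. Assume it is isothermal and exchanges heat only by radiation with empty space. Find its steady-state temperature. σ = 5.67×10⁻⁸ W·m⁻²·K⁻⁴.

At steady state, absorbed solar power + internal power = radiated power.
Absorbed: α·S·A_cross = 0.35·1160·1.127 = 457.6 W (cross-section πr²).
Total input = 457.6 + 194 = 651.6 W.
Radiated: εσ·A_surf·T⁴ with A_surf = 4πr² = 4.509 m².
T⁴ = 651.6/(0.35·5.67×10⁻⁸·4.509) = 7.283×10⁹ K⁴.

T ≈ 292 K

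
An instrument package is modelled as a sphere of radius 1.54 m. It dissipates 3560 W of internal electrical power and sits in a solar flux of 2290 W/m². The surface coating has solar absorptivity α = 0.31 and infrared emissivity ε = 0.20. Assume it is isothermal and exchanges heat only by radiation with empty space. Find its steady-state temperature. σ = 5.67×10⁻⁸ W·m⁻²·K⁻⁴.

At steady state, absorbed solar power + internal power = radiated power.
Absorbed: α·S·A_cross = 0.31·2290·7.451 = 5289 W (cross-section πr²).
Total input = 5289 + 3560 = 8849 W.
Radiated: εσ·A_surf·T⁴ with A_surf = 4πr² = 29.80 m².
T⁴ = 8849/(0.20·5.67×10⁻⁸·29.80) = 2.618×10¹⁰ K⁴.

T ≈ 402 K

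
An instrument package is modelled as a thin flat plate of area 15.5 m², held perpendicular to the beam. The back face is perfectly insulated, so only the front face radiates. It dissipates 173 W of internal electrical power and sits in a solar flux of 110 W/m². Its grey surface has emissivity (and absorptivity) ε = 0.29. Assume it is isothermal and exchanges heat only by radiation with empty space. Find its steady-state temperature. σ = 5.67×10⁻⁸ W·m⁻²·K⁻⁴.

T ≈ 226 K

At steady state, absorbed solar power + internal power = radiated power.
Absorbed: α·S·A_cross = 0.29·110·15.50 = 494.4 W (cross-section A).
Total input = 494.4 + 173 = 667.5 W.
Radiated: εσ·A_surf·T⁴ with A_surf = A = 15.50 m².
T⁴ = 667.5/(0.29·5.67×10⁻⁸·15.50) = 2.619×10⁹ K⁴.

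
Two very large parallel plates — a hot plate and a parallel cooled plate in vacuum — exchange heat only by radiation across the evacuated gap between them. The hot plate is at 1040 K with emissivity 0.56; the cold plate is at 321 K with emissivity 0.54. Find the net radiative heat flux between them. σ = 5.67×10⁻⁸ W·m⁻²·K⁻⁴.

For two infinite grey parallel plates, q = σ(T₁⁴ − T₂⁴)/(1/ε₁ + 1/ε₂ − 1).
T₁⁴ − T₂⁴ = 1.170×10¹² − 1.062×10¹⁰ = 1.159×10¹² K⁴.
1/ε₁ + 1/ε₂ − 1 = 1.786 + 1.852 − 1 = 2.638.
q = 5.67×10⁻⁸ × 1.159×10¹² / 2.638.

q ≈ 24900 W/m²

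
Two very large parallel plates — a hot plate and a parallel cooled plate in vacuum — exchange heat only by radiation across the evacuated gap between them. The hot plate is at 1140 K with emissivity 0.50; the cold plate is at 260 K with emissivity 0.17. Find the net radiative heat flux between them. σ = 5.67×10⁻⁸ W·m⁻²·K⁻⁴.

q ≈ 13900 W/m²

For two infinite grey parallel plates, q = σ(T₁⁴ − T₂⁴)/(1/ε₁ + 1/ε₂ − 1).
T₁⁴ − T₂⁴ = 1.689×10¹² − 4.570×10⁹ = 1.684×10¹² K⁴.
1/ε₁ + 1/ε₂ − 1 = 2.000 + 5.882 − 1 = 6.882.
q = 5.67×10⁻⁸ × 1.684×10¹² / 6.882.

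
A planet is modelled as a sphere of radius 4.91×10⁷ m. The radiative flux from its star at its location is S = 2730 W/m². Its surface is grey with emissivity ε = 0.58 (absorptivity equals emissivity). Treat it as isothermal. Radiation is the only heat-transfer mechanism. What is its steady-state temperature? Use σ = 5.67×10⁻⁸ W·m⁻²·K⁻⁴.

T ≈ 331 K

At equilibrium, absorbed power = emitted power.
Absorbing cross-section = πr² = 7.574×10¹⁵ m²; emitting surface = 4πr² = 3.030×10¹⁶ m² (ratio 4).
εS·A_cross = εσ·A_surf·T⁴  ⇒  T⁴ = S/(4σ)   (ε cancels).
T⁴ = 2730/(4·5.67×10⁻⁸) = 1.204×10¹⁰ K⁴.
T = (1.204×10¹⁰)^(1/4).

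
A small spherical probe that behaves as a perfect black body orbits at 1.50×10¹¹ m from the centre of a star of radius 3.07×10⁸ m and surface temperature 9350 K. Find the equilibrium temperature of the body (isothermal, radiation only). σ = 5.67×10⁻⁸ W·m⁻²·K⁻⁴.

The star's surface emits σT_*⁴; at distance d the flux is S = σT_*⁴(R_*/d)².
S = 5.67×10⁻⁸·(9350)⁴·(3.07×10⁸/1.50×10¹¹)² = 1815 W/m².
For an isothermal sphere T⁴ = (1−a)S/(4σ) = 8.004×10⁹ K⁴.

T ≈ 299 K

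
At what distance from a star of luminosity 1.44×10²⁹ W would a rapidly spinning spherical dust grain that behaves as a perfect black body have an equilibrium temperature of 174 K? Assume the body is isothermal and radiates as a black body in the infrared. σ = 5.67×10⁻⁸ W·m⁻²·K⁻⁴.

d ≈ 7.42×10¹² m

For an isothermal black-emitting sphere, (1−a)S·πr² = σ·4πr²·T⁴ ⇒ S = 4σT⁴/(1−a).
S = 4·5.67×10⁻⁸·(174)⁴/1.00 = 207.9 W/m².
Flux falls as S = L/(4πd²), so d = √(L/(4πS)) = √(1.44×10²⁹/(4π·207.9)).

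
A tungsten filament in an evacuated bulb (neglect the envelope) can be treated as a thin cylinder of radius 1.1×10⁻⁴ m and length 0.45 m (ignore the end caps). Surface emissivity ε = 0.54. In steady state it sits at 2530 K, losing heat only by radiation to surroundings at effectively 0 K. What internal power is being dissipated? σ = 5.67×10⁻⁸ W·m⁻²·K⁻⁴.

Steady state: P = εσA T⁴.
A = 2πrL = 3.110×10⁻⁴ m²; T⁴ = (2530)⁴ = 4.097×10¹³ K⁴.
P = 0.54 × 5.67×10⁻⁸ × 3.110×10⁻⁴ × 4.097×10¹³.

P ≈ 390 W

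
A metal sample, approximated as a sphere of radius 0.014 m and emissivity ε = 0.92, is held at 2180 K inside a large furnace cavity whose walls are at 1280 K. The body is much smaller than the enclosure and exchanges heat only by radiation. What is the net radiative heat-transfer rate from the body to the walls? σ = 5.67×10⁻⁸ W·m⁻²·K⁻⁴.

P_net ≈ 2560 W

For a small grey body in a large enclosure: P_net = εσA(T_body⁴ − T_wall⁴).
A = 4πr² = 0.002463 m²; T_body⁴ − T_wall⁴ = 2.259×10¹³ − 2.684×10¹² = 1.990×10¹³ K⁴.
|P_net| = 0.92·5.67×10⁻⁸·0.002463·1.990×10¹³.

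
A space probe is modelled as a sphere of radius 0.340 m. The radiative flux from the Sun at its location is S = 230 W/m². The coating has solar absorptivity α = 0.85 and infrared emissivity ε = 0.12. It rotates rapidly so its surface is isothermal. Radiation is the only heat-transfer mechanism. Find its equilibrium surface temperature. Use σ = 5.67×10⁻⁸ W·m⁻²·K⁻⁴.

At equilibrium, absorbed power = emitted power.
Absorbing cross-section = πr² = 0.3632 m²; emitting surface = 4πr² = 1.453 m² (ratio 4).
αS·A_cross = εσ·A_surf·T⁴  ⇒  T⁴ = αS/(ε·4σ).
T⁴ = 0.850·230/(0.12·4·5.67×10⁻⁸) = 7.183×10⁹ K⁴.
T = (7.183×10⁹)^(1/4).

T ≈ 291 K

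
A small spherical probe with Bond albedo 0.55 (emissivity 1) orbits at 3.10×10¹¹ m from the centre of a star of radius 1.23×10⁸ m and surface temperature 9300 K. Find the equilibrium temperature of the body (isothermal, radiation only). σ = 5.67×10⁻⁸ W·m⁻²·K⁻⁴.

T ≈ 107 K

The star's surface emits σT_*⁴; at distance d the flux is S = σT_*⁴(R_*/d)².
S = 5.67×10⁻⁸·(9300)⁴·(1.23×10⁸/3.10×10¹¹)² = 66.77 W/m².
For an isothermal sphere T⁴ = (1−a)S/(4σ) = 1.325×10⁸ K⁴.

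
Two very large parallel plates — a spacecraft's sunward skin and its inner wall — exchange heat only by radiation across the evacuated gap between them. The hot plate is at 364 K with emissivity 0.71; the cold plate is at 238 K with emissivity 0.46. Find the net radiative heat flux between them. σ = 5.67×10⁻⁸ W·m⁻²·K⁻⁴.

For two infinite grey parallel plates, q = σ(T₁⁴ − T₂⁴)/(1/ε₁ + 1/ε₂ − 1).
T₁⁴ − T₂⁴ = 1.756×10¹⁰ − 3.209×10⁹ = 1.435×10¹⁰ K⁴.
1/ε₁ + 1/ε₂ − 1 = 1.408 + 2.174 − 1 = 2.582.
q = 5.67×10⁻⁸ × 1.435×10¹⁰ / 2.582.

q ≈ 315 W/m²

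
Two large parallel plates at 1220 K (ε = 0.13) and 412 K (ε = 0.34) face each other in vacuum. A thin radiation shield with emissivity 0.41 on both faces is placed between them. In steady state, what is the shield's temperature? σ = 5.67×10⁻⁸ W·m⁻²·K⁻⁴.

In steady state the net flux on the hot side equals that on the cold side.
σ(T₁⁴−T_s⁴)/D₁ = σ(T_s⁴−T₂⁴)/D₂, with D₁ = 1/ε₁+1/ε_s−1 = 9.131, D₂ = 1/ε_s+1/ε₂−1 = 4.380.
Solve for T_s⁴: T_s⁴ = (D₂·T₁⁴ + D₁·T₂⁴)/(D₁+D₂) = 7.376×10¹¹ K⁴.

T_s ≈ 927 K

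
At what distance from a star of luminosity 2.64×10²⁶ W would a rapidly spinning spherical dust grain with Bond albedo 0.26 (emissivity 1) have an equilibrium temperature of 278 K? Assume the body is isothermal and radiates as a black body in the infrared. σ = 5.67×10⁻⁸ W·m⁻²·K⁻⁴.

For an isothermal black-emitting sphere, (1−a)S·πr² = σ·4πr²·T⁴ ⇒ S = 4σT⁴/(1−a).
S = 4·5.67×10⁻⁸·(278)⁴/0.740 = 1831 W/m².
Flux falls as S = L/(4πd²), so d = √(L/(4πS)) = √(2.64×10²⁶/(4π·1831)).

d ≈ 1.07×10¹¹ m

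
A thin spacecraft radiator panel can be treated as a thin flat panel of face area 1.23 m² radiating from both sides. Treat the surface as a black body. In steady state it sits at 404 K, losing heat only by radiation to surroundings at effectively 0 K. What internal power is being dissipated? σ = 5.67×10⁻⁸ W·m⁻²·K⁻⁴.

P ≈ 3720 W

Steady state: P = εσA T⁴.
A = 2·1.23 = 2.460 m²; T⁴ = (404)⁴ = 2.664×10¹⁰ K⁴.
P = 1.0 × 5.67×10⁻⁸ × 2.460 × 2.664×10¹⁰.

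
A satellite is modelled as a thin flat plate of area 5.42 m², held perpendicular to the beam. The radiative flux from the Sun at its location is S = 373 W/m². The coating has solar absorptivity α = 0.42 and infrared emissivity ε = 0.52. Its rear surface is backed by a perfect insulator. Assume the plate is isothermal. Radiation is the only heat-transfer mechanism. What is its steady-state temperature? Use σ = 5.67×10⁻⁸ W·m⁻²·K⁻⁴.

T ≈ 270 K

At equilibrium, absorbed power = emitted power.
Absorbing cross-section = A = 5.420 m²; emitting surface = A = 5.420 m² (ratio 1).
αS·A_cross = εσ·A_surf·T⁴  ⇒  T⁴ = αS/(ε·1σ).
T⁴ = 0.420·373/(0.52·1·5.67×10⁻⁸) = 5.313×10⁹ K⁴.
T = (5.313×10⁹)^(1/4).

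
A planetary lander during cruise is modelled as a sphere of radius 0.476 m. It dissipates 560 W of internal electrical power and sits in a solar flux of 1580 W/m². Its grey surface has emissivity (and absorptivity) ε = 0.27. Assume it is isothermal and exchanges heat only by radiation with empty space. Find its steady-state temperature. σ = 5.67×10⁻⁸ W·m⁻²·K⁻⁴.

T ≈ 375 K

At steady state, absorbed solar power + internal power = radiated power.
Absorbed: α·S·A_cross = 0.27·1580·0.7118 = 303.7 W (cross-section πr²).
Total input = 303.7 + 560 = 863.7 W.
Radiated: εσ·A_surf·T⁴ with A_surf = 4πr² = 2.847 m².
T⁴ = 863.7/(0.27·5.67×10⁻⁸·2.847) = 1.981×10¹⁰ K⁴.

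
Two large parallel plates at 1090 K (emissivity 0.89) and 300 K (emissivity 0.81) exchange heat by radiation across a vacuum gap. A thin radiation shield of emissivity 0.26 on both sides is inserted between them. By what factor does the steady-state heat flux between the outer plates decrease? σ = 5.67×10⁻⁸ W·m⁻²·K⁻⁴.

factor ≈ 5.93

Without shield: q₀ = σΔ(T⁴)/(1/ε₁+1/ε₂−1) with denominator 1.358.
With shield the two gaps are in series; the resistances add: (1/ε₁+1/ε_s−1)+(1/ε_s+1/ε₂−1) = 3.970+4.081 = 8.050.
Heat-flux ratio q₀/q = 8.050/1.358.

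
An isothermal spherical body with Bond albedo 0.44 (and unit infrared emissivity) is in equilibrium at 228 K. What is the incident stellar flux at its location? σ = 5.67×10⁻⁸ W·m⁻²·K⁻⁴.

S ≈ 1090 W/m²

(1−a)S·πr² = σ·4πr²·T⁴ ⇒ S = 4σT⁴/(1−a).
S = 4·5.67×10⁻⁸·2.702×10⁹/0.560.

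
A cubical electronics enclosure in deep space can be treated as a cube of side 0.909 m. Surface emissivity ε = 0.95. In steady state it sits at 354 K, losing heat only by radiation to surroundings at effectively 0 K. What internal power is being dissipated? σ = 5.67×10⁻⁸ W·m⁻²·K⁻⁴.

Steady state: P = εσA T⁴.
A = 6L² = 4.958 m²; T⁴ = (354)⁴ = 1.570×10¹⁰ K⁴.
P = 0.95 × 5.67×10⁻⁸ × 4.958 × 1.570×10¹⁰.

P ≈ 4190 W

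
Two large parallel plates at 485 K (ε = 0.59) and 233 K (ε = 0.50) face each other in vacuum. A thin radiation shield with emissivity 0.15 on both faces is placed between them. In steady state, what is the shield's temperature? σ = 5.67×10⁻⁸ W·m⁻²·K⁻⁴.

In steady state the net flux on the hot side equals that on the cold side.
σ(T₁⁴−T_s⁴)/D₁ = σ(T_s⁴−T₂⁴)/D₂, with D₁ = 1/ε₁+1/ε_s−1 = 7.362, D₂ = 1/ε_s+1/ε₂−1 = 7.667.
Solve for T_s⁴: T_s⁴ = (D₂·T₁⁴ + D₁·T₂⁴)/(D₁+D₂) = 2.967×10¹⁰ K⁴.

T_s ≈ 415 K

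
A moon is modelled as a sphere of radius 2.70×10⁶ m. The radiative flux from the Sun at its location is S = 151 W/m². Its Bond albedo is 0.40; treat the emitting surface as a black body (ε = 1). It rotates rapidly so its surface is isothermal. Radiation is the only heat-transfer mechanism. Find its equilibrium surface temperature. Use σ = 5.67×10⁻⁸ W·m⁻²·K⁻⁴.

At equilibrium, absorbed power = emitted power.
Absorbing cross-section = πr² = 2.290×10¹³ m²; emitting surface = 4πr² = 9.161×10¹³ m² (ratio 4).
(1−a)S·A_cross = εσ·A_surf·T⁴  ⇒  T⁴ = (1−a)S/(4σ).
T⁴ = 0.600·151/(4·5.67×10⁻⁸) = 3.995×10⁸ K⁴.
T = (3.995×10⁸)^(1/4).

T ≈ 141 K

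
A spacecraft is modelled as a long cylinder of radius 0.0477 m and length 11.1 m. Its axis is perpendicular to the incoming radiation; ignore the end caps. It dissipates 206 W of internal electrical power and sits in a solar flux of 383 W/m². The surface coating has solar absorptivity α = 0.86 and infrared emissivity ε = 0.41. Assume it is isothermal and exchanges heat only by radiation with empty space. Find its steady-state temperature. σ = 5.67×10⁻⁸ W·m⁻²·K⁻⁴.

At steady state, absorbed solar power + internal power = radiated power.
Absorbed: α·S·A_cross = 0.86·383·1.059 = 348.8 W (cross-section 2rL).
Total input = 348.8 + 206 = 554.8 W.
Radiated: εσ·A_surf·T⁴ with A_surf = 2πrL = 3.327 m².
T⁴ = 554.8/(0.41·5.67×10⁻⁸·3.327) = 7.174×10⁹ K⁴.

T ≈ 291 K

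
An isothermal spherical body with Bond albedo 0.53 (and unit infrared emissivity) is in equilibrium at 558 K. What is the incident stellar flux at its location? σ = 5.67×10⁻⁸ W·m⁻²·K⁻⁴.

(1−a)S·πr² = σ·4πr²·T⁴ ⇒ S = 4σT⁴/(1−a).
S = 4·5.67×10⁻⁸·9.695×10¹⁰/0.470.

S ≈ 46800 W/m²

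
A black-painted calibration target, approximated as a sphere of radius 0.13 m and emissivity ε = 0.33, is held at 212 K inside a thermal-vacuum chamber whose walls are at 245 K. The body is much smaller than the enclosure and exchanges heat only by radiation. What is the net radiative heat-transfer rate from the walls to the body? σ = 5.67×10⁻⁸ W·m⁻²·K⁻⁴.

P_net ≈ 6.29 W

For a small grey body in a large enclosure: P_net = εσA(T_body⁴ − T_wall⁴).
A = 4πr² = 0.2124 m²; T_body⁴ − T_wall⁴ = 2.020×10⁹ − 3.603×10⁹ = -1.583×10⁹ K⁴.
|P_net| = 0.33·5.67×10⁻⁸·0.2124·1.583×10⁹.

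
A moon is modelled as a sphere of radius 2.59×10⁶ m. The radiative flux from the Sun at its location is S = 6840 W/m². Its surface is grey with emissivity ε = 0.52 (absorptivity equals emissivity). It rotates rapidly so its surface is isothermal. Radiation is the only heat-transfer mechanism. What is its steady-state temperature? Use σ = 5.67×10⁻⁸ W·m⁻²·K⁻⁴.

At equilibrium, absorbed power = emitted power.
Absorbing cross-section = πr² = 2.107×10¹³ m²; emitting surface = 4πr² = 8.430×10¹³ m² (ratio 4).
εS·A_cross = εσ·A_surf·T⁴  ⇒  T⁴ = S/(4σ)   (ε cancels).
T⁴ = 6840/(4·5.67×10⁻⁸) = 3.016×10¹⁰ K⁴.
T = (3.016×10¹⁰)^(1/4).

T ≈ 417 K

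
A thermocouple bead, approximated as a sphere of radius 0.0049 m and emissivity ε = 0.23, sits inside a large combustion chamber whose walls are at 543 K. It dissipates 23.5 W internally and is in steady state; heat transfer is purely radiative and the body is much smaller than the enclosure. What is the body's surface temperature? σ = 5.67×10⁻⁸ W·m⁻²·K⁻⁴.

T ≈ 1570 K

For a small grey body in a large enclosure, net radiated power = εσA(T⁴ − T_w⁴).
Steady state: P = εσA(T⁴ − T_w⁴) with A = 4πr² = 3.017×10⁻⁴ m².
T⁴ = P/(εσA) + T_w⁴ = 23.5/(0.23·5.67×10⁻⁸·3.017×10⁻⁴) + (543)⁴
    = 5.972×10¹² + 8.694×10¹⁰ = 6.059×10¹² K⁴.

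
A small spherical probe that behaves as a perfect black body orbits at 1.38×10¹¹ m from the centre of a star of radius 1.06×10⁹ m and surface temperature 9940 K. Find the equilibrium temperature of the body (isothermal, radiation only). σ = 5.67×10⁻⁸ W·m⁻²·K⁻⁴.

The star's surface emits σT_*⁴; at distance d the flux is S = σT_*⁴(R_*/d)².
S = 5.67×10⁻⁸·(9940)⁴·(1.06×10⁹/1.38×10¹¹)² = 32660 W/m².
For an isothermal sphere T⁴ = (1−a)S/(4σ) = 1.440×10¹¹ K⁴.

T ≈ 616 K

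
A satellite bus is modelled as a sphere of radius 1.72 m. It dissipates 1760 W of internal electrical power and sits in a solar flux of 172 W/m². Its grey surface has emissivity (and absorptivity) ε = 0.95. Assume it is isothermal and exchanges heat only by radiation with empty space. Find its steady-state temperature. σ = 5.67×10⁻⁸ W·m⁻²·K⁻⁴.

At steady state, absorbed solar power + internal power = radiated power.
Absorbed: α·S·A_cross = 0.95·172·9.294 = 1519 W (cross-section πr²).
Total input = 1519 + 1760 = 3279 W.
Radiated: εσ·A_surf·T⁴ with A_surf = 4πr² = 37.18 m².
T⁴ = 3279/(0.95·5.67×10⁻⁸·37.18) = 1.637×10⁹ K⁴.

T ≈ 201 K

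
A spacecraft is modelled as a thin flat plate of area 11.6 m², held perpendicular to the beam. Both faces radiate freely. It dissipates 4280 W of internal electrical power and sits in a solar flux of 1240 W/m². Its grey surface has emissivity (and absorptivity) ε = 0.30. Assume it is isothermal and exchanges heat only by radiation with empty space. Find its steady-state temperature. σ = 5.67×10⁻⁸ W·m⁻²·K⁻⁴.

T ≈ 384 K

At steady state, absorbed solar power + internal power = radiated power.
Absorbed: α·S·A_cross = 0.30·1240·11.60 = 4315 W (cross-section A).
Total input = 4315 + 4280 = 8595 W.
Radiated: εσ·A_surf·T⁴ with A_surf = 2A = 23.20 m².
T⁴ = 8595/(0.30·5.67×10⁻⁸·23.20) = 2.178×10¹⁰ K⁴.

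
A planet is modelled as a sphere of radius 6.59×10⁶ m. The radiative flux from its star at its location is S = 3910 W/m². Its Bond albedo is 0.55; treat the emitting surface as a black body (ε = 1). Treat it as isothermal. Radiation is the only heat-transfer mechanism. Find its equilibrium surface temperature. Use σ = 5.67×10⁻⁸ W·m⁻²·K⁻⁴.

T ≈ 297 K

At equilibrium, absorbed power = emitted power.
Absorbing cross-section = πr² = 1.364×10¹⁴ m²; emitting surface = 4πr² = 5.457×10¹⁴ m² (ratio 4).
(1−a)S·A_cross = εσ·A_surf·T⁴  ⇒  T⁴ = (1−a)S/(4σ).
T⁴ = 0.450·3910/(4·5.67×10⁻⁸) = 7.758×10⁹ K⁴.
T = (7.758×10⁹)^(1/4).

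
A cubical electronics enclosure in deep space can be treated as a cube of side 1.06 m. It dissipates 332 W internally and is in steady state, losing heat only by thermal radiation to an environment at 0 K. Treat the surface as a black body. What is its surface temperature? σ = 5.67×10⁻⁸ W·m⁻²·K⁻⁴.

Steady state: internal power = radiated power, P = εσA T⁴.
Radiating area A = 6L² = 6.742 m².
T⁴ = P/(εσA) = 332/(1.0·5.67×10⁻⁸·6.742) = 8.685×10⁸ K⁴.
T = (8.685×10⁸)^(1/4).

T ≈ 172 K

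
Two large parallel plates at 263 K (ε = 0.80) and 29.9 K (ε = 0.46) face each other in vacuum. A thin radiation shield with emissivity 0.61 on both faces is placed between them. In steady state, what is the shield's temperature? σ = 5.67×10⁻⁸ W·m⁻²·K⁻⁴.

In steady state the net flux on the hot side equals that on the cold side.
σ(T₁⁴−T_s⁴)/D₁ = σ(T_s⁴−T₂⁴)/D₂, with D₁ = 1/ε₁+1/ε_s−1 = 1.889, D₂ = 1/ε_s+1/ε₂−1 = 2.813.
Solve for T_s⁴: T_s⁴ = (D₂·T₁⁴ + D₁·T₂⁴)/(D₁+D₂) = 2.862×10⁹ K⁴.

T_s ≈ 231 K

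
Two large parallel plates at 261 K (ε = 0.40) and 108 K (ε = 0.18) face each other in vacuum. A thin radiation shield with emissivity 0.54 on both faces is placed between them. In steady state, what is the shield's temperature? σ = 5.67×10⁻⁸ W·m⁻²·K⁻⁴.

T_s ≈ 236 K

In steady state the net flux on the hot side equals that on the cold side.
σ(T₁⁴−T_s⁴)/D₁ = σ(T_s⁴−T₂⁴)/D₂, with D₁ = 1/ε₁+1/ε_s−1 = 3.352, D₂ = 1/ε_s+1/ε₂−1 = 6.407.
Solve for T_s⁴: T_s⁴ = (D₂·T₁⁴ + D₁·T₂⁴)/(D₁+D₂) = 3.093×10⁹ K⁴.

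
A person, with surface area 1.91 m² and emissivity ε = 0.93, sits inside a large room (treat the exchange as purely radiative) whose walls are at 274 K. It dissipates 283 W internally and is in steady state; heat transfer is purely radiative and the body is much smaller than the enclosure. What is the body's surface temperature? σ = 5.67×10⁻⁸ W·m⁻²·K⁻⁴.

T ≈ 303 K

For a small grey body in a large enclosure, net radiated power = εσA(T⁴ − T_w⁴).
Steady state: P = εσA(T⁴ − T_w⁴) with A = 1.91 m².
T⁴ = P/(εσA) + T_w⁴ = 283/(0.93·5.67×10⁻⁸·1.910) + (274)⁴
    = 2.810×10⁹ + 5.636×10⁹ = 8.446×10⁹ K⁴.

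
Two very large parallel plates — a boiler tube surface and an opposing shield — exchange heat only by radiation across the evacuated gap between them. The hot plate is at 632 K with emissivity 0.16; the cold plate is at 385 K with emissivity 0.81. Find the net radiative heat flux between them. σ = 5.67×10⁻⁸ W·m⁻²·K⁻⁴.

q ≈ 1200 W/m²

For two infinite grey parallel plates, q = σ(T₁⁴ − T₂⁴)/(1/ε₁ + 1/ε₂ − 1).
T₁⁴ − T₂⁴ = 1.595×10¹¹ − 2.197×10¹⁰ = 1.376×10¹¹ K⁴.
1/ε₁ + 1/ε₂ − 1 = 6.250 + 1.235 − 1 = 6.485.
q = 5.67×10⁻⁸ × 1.376×10¹¹ / 6.485.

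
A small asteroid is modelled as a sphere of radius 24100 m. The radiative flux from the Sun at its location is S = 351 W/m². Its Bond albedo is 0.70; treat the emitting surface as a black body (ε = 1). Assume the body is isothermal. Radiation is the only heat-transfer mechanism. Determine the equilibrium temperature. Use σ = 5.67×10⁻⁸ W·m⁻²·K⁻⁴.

T ≈ 147 K

At equilibrium, absorbed power = emitted power.
Absorbing cross-section = πr² = 1.825×10⁹ m²; emitting surface = 4πr² = 7.299×10⁹ m² (ratio 4).
(1−a)S·A_cross = εσ·A_surf·T⁴  ⇒  T⁴ = (1−a)S/(4σ).
T⁴ = 0.300·351/(4·5.67×10⁻⁸) = 4.643×10⁸ K⁴.
T = (4.643×10⁸)^(1/4).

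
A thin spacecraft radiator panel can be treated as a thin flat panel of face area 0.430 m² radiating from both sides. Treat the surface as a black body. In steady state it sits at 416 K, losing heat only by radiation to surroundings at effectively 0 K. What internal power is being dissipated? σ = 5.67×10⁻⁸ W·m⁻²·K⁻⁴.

Steady state: P = εσA T⁴.
A = 2·0.430 = 0.8600 m²; T⁴ = (416)⁴ = 2.995×10¹⁰ K⁴.
P = 1.0 × 5.67×10⁻⁸ × 0.8600 × 2.995×10¹⁰.

P ≈ 1460 W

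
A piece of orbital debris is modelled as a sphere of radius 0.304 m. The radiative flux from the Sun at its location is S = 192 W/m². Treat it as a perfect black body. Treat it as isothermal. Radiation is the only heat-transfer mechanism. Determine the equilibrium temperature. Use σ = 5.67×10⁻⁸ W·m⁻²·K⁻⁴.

At equilibrium, absorbed power = emitted power.
Absorbing cross-section = πr² = 0.2903 m²; emitting surface = 4πr² = 1.161 m² (ratio 4).
S·A_cross = εσ·A_surf·T⁴  ⇒  T⁴ = S/(4σ).
T⁴ = 1.00·192/(4·5.67×10⁻⁸) = 8.466×10⁸ K⁴.
T = (8.466×10⁸)^(1/4).

T ≈ 171 K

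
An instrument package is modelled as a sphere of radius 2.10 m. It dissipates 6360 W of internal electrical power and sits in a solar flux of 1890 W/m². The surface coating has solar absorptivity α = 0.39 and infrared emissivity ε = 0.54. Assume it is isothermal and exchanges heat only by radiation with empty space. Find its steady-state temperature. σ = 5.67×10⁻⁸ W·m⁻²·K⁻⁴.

T ≈ 314 K

At steady state, absorbed solar power + internal power = radiated power.
Absorbed: α·S·A_cross = 0.39·1890·13.85 = 10210 W (cross-section πr²).
Total input = 10210 + 6360 = 16570 W.
Radiated: εσ·A_surf·T⁴ with A_surf = 4πr² = 55.42 m².
T⁴ = 16570/(0.54·5.67×10⁻⁸·55.42) = 9.767×10⁹ K⁴.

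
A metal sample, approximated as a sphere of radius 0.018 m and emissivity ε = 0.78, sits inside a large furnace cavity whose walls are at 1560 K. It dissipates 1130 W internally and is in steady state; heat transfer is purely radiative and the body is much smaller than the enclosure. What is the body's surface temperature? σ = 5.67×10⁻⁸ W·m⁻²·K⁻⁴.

T ≈ 1870 K

For a small grey body in a large enclosure, net radiated power = εσA(T⁴ − T_w⁴).
Steady state: P = εσA(T⁴ − T_w⁴) with A = 4πr² = 0.004072 m².
T⁴ = P/(εσA) + T_w⁴ = 1130/(0.78·5.67×10⁻⁸·0.004072) + (1560)⁴
    = 6.275×10¹² + 5.922×10¹² = 1.220×10¹³ K⁴.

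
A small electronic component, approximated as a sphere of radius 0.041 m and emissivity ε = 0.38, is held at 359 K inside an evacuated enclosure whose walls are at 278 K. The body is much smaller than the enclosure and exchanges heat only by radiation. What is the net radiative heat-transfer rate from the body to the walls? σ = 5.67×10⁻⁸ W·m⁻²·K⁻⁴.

For a small grey body in a large enclosure: P_net = εσA(T_body⁴ − T_wall⁴).
A = 4πr² = 0.02112 m²; T_body⁴ − T_wall⁴ = 1.661×10¹⁰ − 5.973×10⁹ = 1.064×10¹⁰ K⁴.
|P_net| = 0.38·5.67×10⁻⁸·0.02112·1.064×10¹⁰.

P_net ≈ 4.84 W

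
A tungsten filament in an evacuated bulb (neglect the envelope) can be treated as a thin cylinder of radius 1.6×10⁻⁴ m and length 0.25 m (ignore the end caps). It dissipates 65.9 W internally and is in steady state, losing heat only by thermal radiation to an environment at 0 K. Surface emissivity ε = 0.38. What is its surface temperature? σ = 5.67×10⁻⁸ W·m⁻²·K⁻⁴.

Steady state: internal power = radiated power, P = εσA T⁴.
Radiating area A = 2πrL = 2.513×10⁻⁴ m².
T⁴ = P/(εσA) = 65.9/(0.38·5.67×10⁻⁸·2.513×10⁻⁴) = 1.217×10¹³ K⁴.
T = (1.217×10¹³)^(1/4).

T ≈ 1870 K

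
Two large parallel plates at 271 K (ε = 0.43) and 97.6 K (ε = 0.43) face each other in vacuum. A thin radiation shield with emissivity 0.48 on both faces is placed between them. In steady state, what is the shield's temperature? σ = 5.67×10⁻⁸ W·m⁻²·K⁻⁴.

In steady state the net flux on the hot side equals that on the cold side.
σ(T₁⁴−T_s⁴)/D₁ = σ(T_s⁴−T₂⁴)/D₂, with D₁ = 1/ε₁+1/ε_s−1 = 3.409, D₂ = 1/ε_s+1/ε₂−1 = 3.409.
Solve for T_s⁴: T_s⁴ = (D₂·T₁⁴ + D₁·T₂⁴)/(D₁+D₂) = 2.742×10⁹ K⁴.

T_s ≈ 229 K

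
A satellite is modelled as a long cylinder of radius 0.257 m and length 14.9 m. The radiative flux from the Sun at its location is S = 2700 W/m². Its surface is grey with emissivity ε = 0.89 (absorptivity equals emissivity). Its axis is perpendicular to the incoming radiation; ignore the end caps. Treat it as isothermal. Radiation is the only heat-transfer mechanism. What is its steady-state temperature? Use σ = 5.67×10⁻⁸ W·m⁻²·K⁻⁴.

At equilibrium, absorbed power = emitted power.
Absorbing cross-section = 2rL = 7.659 m²; emitting surface = 2πrL = 24.06 m² (ratio π).
εS·A_cross = εσ·A_surf·T⁴  ⇒  T⁴ = S/(πσ)   (ε cancels).
T⁴ = 2700/(π·5.67×10⁻⁸) = 1.516×10¹⁰ K⁴.
T = (1.516×10¹⁰)^(1/4).

T ≈ 351 K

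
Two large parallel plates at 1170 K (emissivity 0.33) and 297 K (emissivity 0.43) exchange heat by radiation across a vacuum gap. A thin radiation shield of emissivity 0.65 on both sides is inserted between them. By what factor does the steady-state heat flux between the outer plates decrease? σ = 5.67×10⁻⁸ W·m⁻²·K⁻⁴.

Without shield: q₀ = σΔ(T⁴)/(1/ε₁+1/ε₂−1) with denominator 4.356.
With shield the two gaps are in series; the resistances add: (1/ε₁+1/ε_s−1)+(1/ε_s+1/ε₂−1) = 3.569+2.864 = 6.433.
Heat-flux ratio q₀/q = 6.433/4.356.

factor ≈ 1.48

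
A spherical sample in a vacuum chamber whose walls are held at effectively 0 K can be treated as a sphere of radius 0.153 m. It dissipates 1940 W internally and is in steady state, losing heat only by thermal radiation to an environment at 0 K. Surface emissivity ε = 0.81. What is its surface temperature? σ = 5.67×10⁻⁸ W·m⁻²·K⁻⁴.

T ≈ 616 K

Steady state: internal power = radiated power, P = εσA T⁴.
Radiating area A = 4πr² = 0.2942 m².
T⁴ = P/(εσA) = 1940/(0.81·5.67×10⁻⁸·0.2942) = 1.436×10¹¹ K⁴.
T = (1.436×10¹¹)^(1/4).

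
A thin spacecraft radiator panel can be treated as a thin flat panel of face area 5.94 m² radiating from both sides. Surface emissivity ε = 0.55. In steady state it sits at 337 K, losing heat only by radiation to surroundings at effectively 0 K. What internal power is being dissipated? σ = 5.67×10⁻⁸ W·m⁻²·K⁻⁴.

P ≈ 4780 W

Steady state: P = εσA T⁴.
A = 2·5.94 = 11.88 m²; T⁴ = (337)⁴ = 1.290×10¹⁰ K⁴.
P = 0.55 × 5.67×10⁻⁸ × 11.88 × 1.290×10¹⁰.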